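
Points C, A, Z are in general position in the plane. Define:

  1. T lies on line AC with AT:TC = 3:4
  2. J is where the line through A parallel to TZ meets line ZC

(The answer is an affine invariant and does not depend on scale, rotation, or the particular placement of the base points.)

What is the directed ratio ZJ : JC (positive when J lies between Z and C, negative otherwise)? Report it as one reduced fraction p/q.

Assign C = (0, 0), A = (1, 0), Z = (0, 1) — the answer is frame-independent, so this choice is without loss of generality.
1. T lies on line AC with AT:TC = 3:4 ⇒ T = (4/7, 0)
2. J is where the line through A parallel to TZ meets line ZC ⇒ J = (0, 7/4)
J = Z + t·(C−Z) with t = -3/4, so ZJ:JC = t:(1−t) = -3/4:7/4

ZJ:JC = -3/7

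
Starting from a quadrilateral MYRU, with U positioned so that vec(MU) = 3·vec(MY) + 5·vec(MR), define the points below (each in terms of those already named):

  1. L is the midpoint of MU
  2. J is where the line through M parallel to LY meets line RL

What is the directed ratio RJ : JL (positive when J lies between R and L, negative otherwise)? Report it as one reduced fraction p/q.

RJ:JL = 1/5

Choose coordinates M = (0, 0), Y = (1, 0), R = (0, 1), U = (3, 5).
1. L is the midpoint of MU ⇒ L = (3/2, 5/2)
2. J is where the line through M parallel to LY meets line RL ⇒ J = (1/4, 5/4)
J = R + t·(L−R) with t = 1/6, so RJ:JL = t:(1−t) = 1/6:5/6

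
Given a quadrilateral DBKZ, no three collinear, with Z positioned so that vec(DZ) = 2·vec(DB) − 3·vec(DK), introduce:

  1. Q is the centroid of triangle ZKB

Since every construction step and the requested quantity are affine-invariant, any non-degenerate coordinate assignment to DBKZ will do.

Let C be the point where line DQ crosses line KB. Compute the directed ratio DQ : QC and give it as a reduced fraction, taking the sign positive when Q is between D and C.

DQ:QC = 1/2

Work in coordinates with D = (0, 0), B = (1, 0), K = (0, 1), Z = (2, -3).
1. Q is the centroid of triangle ZKB ⇒ Q = (1, -2/3)
line DQ meets KB at C = (3, -2)
Q = D + t·(C−D) with t = 1/3, so DQ:QC = 1/3:2/3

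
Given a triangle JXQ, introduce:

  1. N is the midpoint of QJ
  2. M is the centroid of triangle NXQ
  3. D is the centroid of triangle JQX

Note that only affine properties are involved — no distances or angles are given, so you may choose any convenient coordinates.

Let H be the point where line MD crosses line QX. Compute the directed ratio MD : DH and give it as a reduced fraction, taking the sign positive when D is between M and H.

Work in coordinates with J = (0, 0), X = (1, 0), Q = (0, 1).
1. N is the midpoint of QJ ⇒ N = (0, 1/2)
2. M is the centroid of triangle NXQ ⇒ M = (1/3, 1/2)
3. D is the centroid of triangle JQX ⇒ D = (1/3, 1/3)
line MD meets QX at H = (1/3, 2/3)
D = M + t·(H−M) with t = -1, so MD:DH = -1:2

MD:DH = -1/2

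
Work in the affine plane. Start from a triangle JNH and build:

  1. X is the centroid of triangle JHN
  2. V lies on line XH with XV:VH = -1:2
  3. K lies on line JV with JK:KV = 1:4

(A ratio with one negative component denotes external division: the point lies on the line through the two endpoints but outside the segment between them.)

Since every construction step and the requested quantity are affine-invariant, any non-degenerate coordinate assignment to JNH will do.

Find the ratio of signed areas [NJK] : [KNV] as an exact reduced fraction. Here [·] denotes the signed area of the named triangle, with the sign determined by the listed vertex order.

Assign J = (0, 0), N = (1, 0), H = (0, 1) — the answer is frame-independent, so this choice is without loss of generality.
1. X is the centroid of triangle JHN ⇒ X = (1/3, 1/3)
2. V lies on line XH with XV:VH = -1:2 ⇒ V = (2/3, -1/3)
3. K lies on line JV with JK:KV = 1:4 ⇒ K = (2/15, -1/15)
2·[NJK] = 1/15, 2·[KNV] = -4/15
[NJK]:[KNV] = 1/15:-4/15 = -1/4

[NJK]:[KNV] = -1/4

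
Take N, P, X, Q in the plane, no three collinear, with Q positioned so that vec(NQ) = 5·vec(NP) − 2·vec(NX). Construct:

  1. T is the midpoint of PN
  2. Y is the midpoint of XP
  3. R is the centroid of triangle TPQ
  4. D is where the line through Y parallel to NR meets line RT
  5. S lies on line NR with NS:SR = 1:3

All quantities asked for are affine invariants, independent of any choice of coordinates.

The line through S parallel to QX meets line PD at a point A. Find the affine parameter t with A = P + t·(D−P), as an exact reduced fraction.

Work in coordinates with N = (0, 0), P = (1, 0), X = (0, 1), Q = (5, -2).
1. T is the midpoint of PN ⇒ T = (1/2, 0)
2. Y is the midpoint of XP ⇒ Y = (1/2, 1/2)
3. R is the centroid of triangle TPQ ⇒ R = (13/6, -2/3)
4. D is where the line through Y parallel to NR meets line RT ⇒ D = (-59/12, 13/6)
5. S lies on line NR with NS:SR = 1:3 ⇒ S = (13/24, -1/6)
through S parallel to QX: direction (-5, 3); meets PD at A = (-1771/1992, 689/996)
A = P + t·(D−P) with t = 53/166

t = 53/166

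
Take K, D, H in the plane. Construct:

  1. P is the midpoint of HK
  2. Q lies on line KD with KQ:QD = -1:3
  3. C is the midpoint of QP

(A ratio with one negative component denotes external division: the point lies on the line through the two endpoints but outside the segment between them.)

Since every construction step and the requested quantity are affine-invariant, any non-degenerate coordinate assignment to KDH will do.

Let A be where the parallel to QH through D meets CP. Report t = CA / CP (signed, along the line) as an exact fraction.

t = 11

Assign K = (0, 0), D = (1, 0), H = (0, 1) — the answer is frame-independent, so this choice is without loss of generality.
1. P is the midpoint of HK ⇒ P = (0, 1/2)
2. Q lies on line KD with KQ:QD = -1:3 ⇒ Q = (-1/2, 0)
3. C is the midpoint of QP ⇒ C = (-1/4, 1/4)
through D parallel to QH: direction (1/2, 1); meets CP at A = (5/2, 3)
A = C + t·(P−C) with t = 11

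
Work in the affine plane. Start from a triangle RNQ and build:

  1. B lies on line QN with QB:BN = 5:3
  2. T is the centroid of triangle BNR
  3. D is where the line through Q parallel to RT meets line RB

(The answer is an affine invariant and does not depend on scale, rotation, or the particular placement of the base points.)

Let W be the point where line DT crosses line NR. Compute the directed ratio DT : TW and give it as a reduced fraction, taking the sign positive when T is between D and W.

Choose coordinates R = (0, 0), N = (1, 0), Q = (0, 1).
1. B lies on line QN with QB:BN = 5:3 ⇒ B = (5/8, 3/8)
2. T is the centroid of triangle BNR ⇒ T = (13/24, 1/8)
3. D is where the line through Q parallel to RT meets line RB ⇒ D = (65/24, 13/8)
line DT meets NR at W = (13/36, 0)
T = D + t·(W−D) with t = 12/13, so DT:TW = 12/13:1/13

DT:TW = 12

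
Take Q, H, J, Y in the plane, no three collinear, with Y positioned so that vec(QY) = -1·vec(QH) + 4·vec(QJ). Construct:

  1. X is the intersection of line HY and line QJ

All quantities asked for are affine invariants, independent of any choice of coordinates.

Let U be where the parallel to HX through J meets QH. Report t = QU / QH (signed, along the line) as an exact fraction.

t = 1/2

Choose coordinates Q = (0, 0), H = (1, 0), J = (0, 1), Y = (-1, 4).
1. X is the intersection of line HY and line QJ ⇒ X = (0, 2)
through J parallel to HX: direction (-1, 2); meets QH at U = (1/2, 0)
U = Q + t·(H−Q) with t = 1/2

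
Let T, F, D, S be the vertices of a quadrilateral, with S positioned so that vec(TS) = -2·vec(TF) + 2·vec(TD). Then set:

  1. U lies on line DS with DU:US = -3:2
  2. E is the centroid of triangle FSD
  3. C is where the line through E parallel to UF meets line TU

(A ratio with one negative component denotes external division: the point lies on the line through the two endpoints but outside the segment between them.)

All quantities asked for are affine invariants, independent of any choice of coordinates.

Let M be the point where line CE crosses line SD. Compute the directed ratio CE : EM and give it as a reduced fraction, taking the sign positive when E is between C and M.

Set T = (0, 0), F = (1, 0), D = (0, 1), S = (-2, 2); any affine frame gives the same invariant.
1. U lies on line DS with DU:US = -3:2 ⇒ U = (-6, 4)
2. E is the centroid of triangle FSD ⇒ E = (-1/3, 1)
3. C is where the line through E parallel to UF meets line TU ⇒ C = (-17/2, 17/3)
line CE meets SD at M = (-8/3, 7/3)
E = C + t·(M−C) with t = 7/5, so CE:EM = 7/5:-2/5

CE:EM = -7/2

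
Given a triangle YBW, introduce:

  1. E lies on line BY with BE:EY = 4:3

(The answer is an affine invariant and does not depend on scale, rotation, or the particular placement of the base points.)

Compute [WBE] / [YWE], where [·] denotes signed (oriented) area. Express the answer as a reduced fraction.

Assign Y = (0, 0), B = (1, 0), W = (0, 1) — the answer is frame-independent, so this choice is without loss of generality.
1. E lies on line BY with BE:EY = 4:3 ⇒ E = (3/7, 0)
2·[WBE] = -4/7, 2·[YWE] = -3/7
[WBE]:[YWE] = -4/7:-3/7 = 4/3

[WBE]:[YWE] = 4/3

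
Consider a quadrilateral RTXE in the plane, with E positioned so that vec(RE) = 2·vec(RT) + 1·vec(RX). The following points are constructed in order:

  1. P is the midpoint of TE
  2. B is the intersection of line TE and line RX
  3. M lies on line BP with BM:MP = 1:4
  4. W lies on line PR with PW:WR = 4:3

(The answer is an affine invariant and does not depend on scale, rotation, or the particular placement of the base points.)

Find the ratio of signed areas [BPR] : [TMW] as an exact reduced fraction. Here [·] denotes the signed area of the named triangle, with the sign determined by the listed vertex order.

[BPR]:[TMW] = -15/4

Choose coordinates R = (0, 0), T = (1, 0), X = (0, 1), E = (2, 1).
1. P is the midpoint of TE ⇒ P = (3/2, 1/2)
2. B is the intersection of line TE and line RX ⇒ B = (0, -1)
3. M lies on line BP with BM:MP = 1:4 ⇒ M = (3/10, -7/10)
4. W lies on line PR with PW:WR = 4:3 ⇒ W = (9/14, 3/14)
2·[BPR] = 3/2, 2·[TMW] = -2/5
[BPR]:[TMW] = 3/2:-2/5 = -15/4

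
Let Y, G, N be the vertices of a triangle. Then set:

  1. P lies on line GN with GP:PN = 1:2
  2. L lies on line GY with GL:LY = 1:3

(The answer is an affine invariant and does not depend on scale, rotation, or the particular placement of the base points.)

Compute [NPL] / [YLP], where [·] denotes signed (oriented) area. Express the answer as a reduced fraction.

[NPL]:[YLP] = -2/3

Work in coordinates with Y = (0, 0), G = (1, 0), N = (0, 1).
1. P lies on line GN with GP:PN = 1:2 ⇒ P = (2/3, 1/3)
2. L lies on line GY with GL:LY = 1:3 ⇒ L = (3/4, 0)
2·[NPL] = -1/6, 2·[YLP] = 1/4
[NPL]:[YLP] = -1/6:1/4 = -2/3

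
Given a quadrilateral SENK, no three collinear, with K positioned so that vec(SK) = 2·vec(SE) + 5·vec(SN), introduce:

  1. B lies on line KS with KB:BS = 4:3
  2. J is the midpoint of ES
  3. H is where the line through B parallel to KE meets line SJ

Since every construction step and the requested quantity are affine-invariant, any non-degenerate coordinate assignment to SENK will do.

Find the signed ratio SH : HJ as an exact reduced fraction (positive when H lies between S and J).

Assign S = (0, 0), E = (1, 0), N = (0, 1), K = (2, 5) — the answer is frame-independent, so this choice is without loss of generality.
1. B lies on line KS with KB:BS = 4:3 ⇒ B = (6/7, 15/7)
2. J is the midpoint of ES ⇒ J = (1/2, 0)
3. H is where the line through B parallel to KE meets line SJ ⇒ H = (3/7, 0)
H = S + t·(J−S) with t = 6/7, so SH:HJ = t:(1−t) = 6/7:1/7

SH:HJ = 6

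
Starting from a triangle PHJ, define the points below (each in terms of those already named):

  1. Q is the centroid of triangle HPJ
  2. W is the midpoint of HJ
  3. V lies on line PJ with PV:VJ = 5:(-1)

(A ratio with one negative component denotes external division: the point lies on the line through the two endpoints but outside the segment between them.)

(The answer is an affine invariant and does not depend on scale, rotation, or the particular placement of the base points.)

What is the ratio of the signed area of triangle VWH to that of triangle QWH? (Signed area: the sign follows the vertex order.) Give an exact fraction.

Set P = (0, 0), H = (1, 0), J = (0, 1); any affine frame gives the same invariant.
1. Q is the centroid of triangle HPJ ⇒ Q = (1/3, 1/3)
2. W is the midpoint of HJ ⇒ W = (1/2, 1/2)
3. V lies on line PJ with PV:VJ = 5:(-1) ⇒ V = (0, 5/4)
2·[VWH] = 1/8, 2·[QWH] = -1/6
[VWH]:[QWH] = 1/8:-1/6 = -3/4

[VWH]:[QWH] = -3/4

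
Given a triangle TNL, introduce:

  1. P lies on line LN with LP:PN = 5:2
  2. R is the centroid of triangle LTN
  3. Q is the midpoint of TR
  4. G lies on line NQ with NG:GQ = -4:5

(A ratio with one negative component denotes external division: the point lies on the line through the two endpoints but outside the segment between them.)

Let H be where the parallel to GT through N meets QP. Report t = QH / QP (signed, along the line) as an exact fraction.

t = -7/37

Set T = (0, 0), N = (1, 0), L = (0, 1); any affine frame gives the same invariant.
1. P lies on line LN with LP:PN = 5:2 ⇒ P = (5/7, 2/7)
2. R is the centroid of triangle LTN ⇒ R = (1/3, 1/3)
3. Q is the midpoint of TR ⇒ Q = (1/6, 1/6)
4. G lies on line NQ with NG:GQ = -4:5 ⇒ G = (13/3, -2/3)
through N parallel to GT: direction (-13/3, 2/3); meets QP at H = (7/111, 16/111)
H = Q + t·(P−Q) with t = -7/37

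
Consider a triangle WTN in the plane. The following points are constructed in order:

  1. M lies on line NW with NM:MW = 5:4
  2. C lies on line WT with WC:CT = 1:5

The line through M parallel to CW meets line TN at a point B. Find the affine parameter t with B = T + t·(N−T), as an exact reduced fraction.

t = 4/9

Set W = (0, 0), T = (1, 0), N = (0, 1); any affine frame gives the same invariant.
1. M lies on line NW with NM:MW = 5:4 ⇒ M = (0, 4/9)
2. C lies on line WT with WC:CT = 1:5 ⇒ C = (1/6, 0)
through M parallel to CW: direction (-1/6, 0); meets TN at B = (5/9, 4/9)
B = T + t·(N−T) with t = 4/9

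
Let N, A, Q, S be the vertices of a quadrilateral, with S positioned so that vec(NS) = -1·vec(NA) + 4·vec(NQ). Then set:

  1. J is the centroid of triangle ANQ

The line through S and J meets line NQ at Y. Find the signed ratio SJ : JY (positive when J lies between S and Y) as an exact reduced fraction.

Work in coordinates with N = (0, 0), A = (1, 0), Q = (0, 1), S = (-1, 4).
1. J is the centroid of triangle ANQ ⇒ J = (1/3, 1/3)
line SJ meets NQ at Y = (0, 5/4)
J = S + t·(Y−S) with t = 4/3, so SJ:JY = 4/3:-1/3

SJ:JY = -4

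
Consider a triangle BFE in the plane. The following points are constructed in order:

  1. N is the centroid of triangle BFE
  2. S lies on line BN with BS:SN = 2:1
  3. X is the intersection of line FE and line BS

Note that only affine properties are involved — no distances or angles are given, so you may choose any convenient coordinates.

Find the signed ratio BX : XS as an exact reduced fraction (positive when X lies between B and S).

Assign B = (0, 0), F = (1, 0), E = (0, 1) — the answer is frame-independent, so this choice is without loss of generality.
1. N is the centroid of triangle BFE ⇒ N = (1/3, 1/3)
2. S lies on line BN with BS:SN = 2:1 ⇒ S = (2/9, 2/9)
3. X is the intersection of line FE and line BS ⇒ X = (1/2, 1/2)
X = B + t·(S−B) with t = 9/4, so BX:XS = t:(1−t) = 9/4:-5/4

BX:XS = -9/5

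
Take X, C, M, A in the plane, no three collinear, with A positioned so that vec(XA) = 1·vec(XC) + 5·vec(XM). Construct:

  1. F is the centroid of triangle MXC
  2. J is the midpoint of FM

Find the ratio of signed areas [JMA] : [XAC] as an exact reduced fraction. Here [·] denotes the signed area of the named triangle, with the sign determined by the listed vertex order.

Choose coordinates X = (0, 0), C = (1, 0), M = (0, 1), A = (1, 5).
1. F is the centroid of triangle MXC ⇒ F = (1/3, 1/3)
2. J is the midpoint of FM ⇒ J = (1/6, 2/3)
2·[JMA] = -1, 2·[XAC] = -5
[JMA]:[XAC] = -1:-5 = 1/5

[JMA]:[XAC] = 1/5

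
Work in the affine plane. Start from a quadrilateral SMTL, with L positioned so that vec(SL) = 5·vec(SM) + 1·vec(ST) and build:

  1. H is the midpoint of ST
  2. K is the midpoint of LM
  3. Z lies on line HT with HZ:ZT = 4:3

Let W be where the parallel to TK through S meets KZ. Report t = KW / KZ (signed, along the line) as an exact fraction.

Assign S = (0, 0), M = (1, 0), T = (0, 1), L = (5, 1) — the answer is frame-independent, so this choice is without loss of generality.
1. H is the midpoint of ST ⇒ H = (0, 1/2)
2. K is the midpoint of LM ⇒ K = (3, 1/2)
3. Z lies on line HT with HZ:ZT = 4:3 ⇒ Z = (0, 11/14)
through S parallel to TK: direction (3, -1/2); meets KZ at W = (-11, 11/6)
W = K + t·(Z−K) with t = 14/3

t = 14/3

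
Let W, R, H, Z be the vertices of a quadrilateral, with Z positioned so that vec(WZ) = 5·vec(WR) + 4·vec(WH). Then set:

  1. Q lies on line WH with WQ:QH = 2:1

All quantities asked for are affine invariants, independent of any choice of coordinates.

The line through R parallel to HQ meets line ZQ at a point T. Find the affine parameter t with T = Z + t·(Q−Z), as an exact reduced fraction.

t = 4/5

Set W = (0, 0), R = (1, 0), H = (0, 1), Z = (5, 4); any affine frame gives the same invariant.
1. Q lies on line WH with WQ:QH = 2:1 ⇒ Q = (0, 2/3)
through R parallel to HQ: direction (0, -1/3); meets ZQ at T = (1, 4/3)
T = Z + t·(Q−Z) with t = 4/5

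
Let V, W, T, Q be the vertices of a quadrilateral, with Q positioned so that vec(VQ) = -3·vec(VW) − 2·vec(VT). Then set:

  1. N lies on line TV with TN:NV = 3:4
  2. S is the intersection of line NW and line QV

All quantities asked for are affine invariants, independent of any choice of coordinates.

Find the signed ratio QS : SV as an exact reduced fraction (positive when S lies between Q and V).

QS:SV = -15/2

Set V = (0, 0), W = (1, 0), T = (0, 1), Q = (-3, -2); any affine frame gives the same invariant.
1. N lies on line TV with TN:NV = 3:4 ⇒ N = (0, 4/7)
2. S is the intersection of line NW and line QV ⇒ S = (6/13, 4/13)
S = Q + t·(V−Q) with t = 15/13, so QS:SV = t:(1−t) = 15/13:-2/13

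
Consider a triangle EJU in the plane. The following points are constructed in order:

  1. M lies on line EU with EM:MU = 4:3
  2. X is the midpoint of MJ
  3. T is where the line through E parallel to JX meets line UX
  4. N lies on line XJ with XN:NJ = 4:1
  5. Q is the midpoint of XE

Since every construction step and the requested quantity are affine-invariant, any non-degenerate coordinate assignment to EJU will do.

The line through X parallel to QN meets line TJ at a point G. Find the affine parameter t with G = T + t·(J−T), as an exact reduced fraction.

t = 59/44

Choose coordinates E = (0, 0), J = (1, 0), U = (0, 1).
1. M lies on line EU with EM:MU = 4:3 ⇒ M = (0, 4/7)
2. X is the midpoint of MJ ⇒ X = (1/2, 2/7)
3. T is where the line through E parallel to JX meets line UX ⇒ T = (7/6, -2/3)
4. N lies on line XJ with XN:NJ = 4:1 ⇒ N = (9/10, 2/35)
5. Q is the midpoint of XE ⇒ Q = (1/4, 1/7)
through X parallel to QN: direction (13/20, -3/35); meets TJ at G = (83/88, 5/22)
G = T + t·(J−T) with t = 59/44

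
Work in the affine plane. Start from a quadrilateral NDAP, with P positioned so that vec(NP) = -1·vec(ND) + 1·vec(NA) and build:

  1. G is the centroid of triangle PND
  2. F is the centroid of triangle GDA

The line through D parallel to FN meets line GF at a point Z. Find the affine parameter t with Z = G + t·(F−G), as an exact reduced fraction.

Set N = (0, 0), D = (1, 0), A = (0, 1), P = (-1, 1); any affine frame gives the same invariant.
1. G is the centroid of triangle PND ⇒ G = (0, 1/3)
2. F is the centroid of triangle GDA ⇒ F = (1/3, 4/9)
through D parallel to FN: direction (-1/3, -4/9); meets GF at Z = (5/3, 8/9)
Z = G + t·(F−G) with t = 5

t = 5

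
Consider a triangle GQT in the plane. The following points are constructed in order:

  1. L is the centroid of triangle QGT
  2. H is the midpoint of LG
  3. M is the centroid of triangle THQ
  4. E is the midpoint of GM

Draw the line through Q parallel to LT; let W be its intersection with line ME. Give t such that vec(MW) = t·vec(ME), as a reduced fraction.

Choose coordinates G = (0, 0), Q = (1, 0), T = (0, 1).
1. L is the centroid of triangle QGT ⇒ L = (1/3, 1/3)
2. H is the midpoint of LG ⇒ H = (1/6, 1/6)
3. M is the centroid of triangle THQ ⇒ M = (7/18, 7/18)
4. E is the midpoint of GM ⇒ E = (7/36, 7/36)
through Q parallel to LT: direction (-1/3, 2/3); meets ME at W = (2/3, 2/3)
W = M + t·(E−M) with t = -10/7

t = -10/7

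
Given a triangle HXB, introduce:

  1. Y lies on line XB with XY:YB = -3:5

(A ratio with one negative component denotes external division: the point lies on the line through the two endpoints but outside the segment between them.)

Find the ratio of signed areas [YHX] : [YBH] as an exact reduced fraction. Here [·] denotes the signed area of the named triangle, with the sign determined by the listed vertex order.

Work in coordinates with H = (0, 0), X = (1, 0), B = (0, 1).
1. Y lies on line XB with XY:YB = -3:5 ⇒ Y = (5/2, -3/2)
2·[YHX] = -3/2, 2·[YBH] = 5/2
[YHX]:[YBH] = -3/2:5/2 = -3/5

[YHX]:[YBH] = -3/5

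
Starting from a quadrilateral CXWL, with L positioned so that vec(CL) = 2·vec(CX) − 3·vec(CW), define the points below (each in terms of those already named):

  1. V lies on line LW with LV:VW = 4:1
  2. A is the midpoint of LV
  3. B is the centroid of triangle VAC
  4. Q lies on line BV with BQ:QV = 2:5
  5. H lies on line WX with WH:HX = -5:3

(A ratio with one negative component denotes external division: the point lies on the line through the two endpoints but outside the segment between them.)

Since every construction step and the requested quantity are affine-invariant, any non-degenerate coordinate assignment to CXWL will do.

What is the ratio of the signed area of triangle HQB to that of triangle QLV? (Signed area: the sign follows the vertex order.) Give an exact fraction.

Set C = (0, 0), X = (1, 0), W = (0, 1), L = (2, -3); any affine frame gives the same invariant.
1. V lies on line LW with LV:VW = 4:1 ⇒ V = (2/5, 1/5)
2. A is the midpoint of LV ⇒ A = (6/5, -7/5)
3. B is the centroid of triangle VAC ⇒ B = (8/15, -2/5)
4. Q lies on line BV with BQ:QV = 2:5 ⇒ Q = (52/105, -8/35)
5. H lies on line WX with WH:HX = -5:3 ⇒ H = (5/2, -3/2)
2·[HQB] = 31/105, 2·[QLV] = 8/21
[HQB]:[QLV] = 31/105:8/21 = 31/40

[HQB]:[QLV] = 31/40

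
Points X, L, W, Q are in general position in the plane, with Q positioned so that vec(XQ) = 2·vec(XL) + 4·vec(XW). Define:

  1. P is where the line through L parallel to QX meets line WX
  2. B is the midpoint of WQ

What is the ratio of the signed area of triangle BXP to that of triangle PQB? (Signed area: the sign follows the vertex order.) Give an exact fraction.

Work in coordinates with X = (0, 0), L = (1, 0), W = (0, 1), Q = (2, 4).
1. P is where the line through L parallel to QX meets line WX ⇒ P = (0, -2)
2. B is the midpoint of WQ ⇒ B = (1, 5/2)
2·[BXP] = 2, 2·[PQB] = 3
[BXP]:[PQB] = 2:3 = 2/3

[BXP]:[PQB] = 2/3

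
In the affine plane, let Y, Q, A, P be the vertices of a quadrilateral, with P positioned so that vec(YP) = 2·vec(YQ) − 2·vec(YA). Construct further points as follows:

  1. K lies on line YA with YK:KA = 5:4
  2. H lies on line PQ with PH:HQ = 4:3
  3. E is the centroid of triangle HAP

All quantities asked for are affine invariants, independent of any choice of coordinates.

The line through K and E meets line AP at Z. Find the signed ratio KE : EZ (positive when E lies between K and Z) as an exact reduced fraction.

KE:EZ = -17/3

Work in coordinates with Y = (0, 0), Q = (1, 0), A = (0, 1), P = (2, -2).
1. K lies on line YA with YK:KA = 5:4 ⇒ K = (0, 5/9)
2. H lies on line PQ with PH:HQ = 4:3 ⇒ H = (10/7, -6/7)
3. E is the centroid of triangle HAP ⇒ E = (8/7, -13/21)
line KE meets AP at Z = (16/17, -7/17)
E = K + t·(Z−K) with t = 17/14, so KE:EZ = 17/14:-3/14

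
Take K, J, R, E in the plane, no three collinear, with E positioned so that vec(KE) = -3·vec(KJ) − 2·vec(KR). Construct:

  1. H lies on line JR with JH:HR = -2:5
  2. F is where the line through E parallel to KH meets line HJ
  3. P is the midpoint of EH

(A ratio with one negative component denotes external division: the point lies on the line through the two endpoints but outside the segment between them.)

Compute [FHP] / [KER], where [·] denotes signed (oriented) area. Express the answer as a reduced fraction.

Choose coordinates K = (0, 0), J = (1, 0), R = (0, 1), E = (-3, -2).
1. H lies on line JR with JH:HR = -2:5 ⇒ H = (5/3, -2/3)
2. F is where the line through E parallel to KH meets line HJ ⇒ F = (7, -6)
3. P is the midpoint of EH ⇒ P = (-2/3, -4/3)
2·[FHP] = 16, 2·[KER] = -3
[FHP]:[KER] = 16:-3 = -16/3

[FHP]:[KER] = -16/3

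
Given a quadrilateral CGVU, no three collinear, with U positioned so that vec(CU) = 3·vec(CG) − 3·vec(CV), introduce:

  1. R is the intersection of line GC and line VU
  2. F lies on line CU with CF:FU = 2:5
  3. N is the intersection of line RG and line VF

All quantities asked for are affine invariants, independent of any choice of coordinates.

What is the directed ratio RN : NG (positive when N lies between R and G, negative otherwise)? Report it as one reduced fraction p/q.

RN:NG = -15/28

Assign C = (0, 0), G = (1, 0), V = (0, 1), U = (3, -3) — the answer is frame-independent, so this choice is without loss of generality.
1. R is the intersection of line GC and line VU ⇒ R = (3/4, 0)
2. F lies on line CU with CF:FU = 2:5 ⇒ F = (6/7, -6/7)
3. N is the intersection of line RG and line VF ⇒ N = (6/13, 0)
N = R + t·(G−R) with t = -15/13, so RN:NG = t:(1−t) = -15/13:28/13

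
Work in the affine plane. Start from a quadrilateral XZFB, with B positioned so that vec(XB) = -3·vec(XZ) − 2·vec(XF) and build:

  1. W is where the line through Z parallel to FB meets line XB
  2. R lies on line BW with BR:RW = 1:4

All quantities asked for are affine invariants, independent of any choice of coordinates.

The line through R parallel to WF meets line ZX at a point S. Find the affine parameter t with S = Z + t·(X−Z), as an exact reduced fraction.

t = -4/5

Work in coordinates with X = (0, 0), Z = (1, 0), F = (0, 1), B = (-3, -2).
1. W is where the line through Z parallel to FB meets line XB ⇒ W = (3, 2)
2. R lies on line BW with BR:RW = 1:4 ⇒ R = (-9/5, -6/5)
through R parallel to WF: direction (-3, -1); meets ZX at S = (9/5, 0)
S = Z + t·(X−Z) with t = -4/5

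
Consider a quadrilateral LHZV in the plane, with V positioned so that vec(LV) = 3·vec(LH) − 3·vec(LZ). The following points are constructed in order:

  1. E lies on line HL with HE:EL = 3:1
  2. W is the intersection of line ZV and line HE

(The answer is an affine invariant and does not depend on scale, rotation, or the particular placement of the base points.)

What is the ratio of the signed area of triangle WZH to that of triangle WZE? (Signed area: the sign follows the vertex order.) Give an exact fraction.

[WZH]:[WZE] = -1/2

Work in coordinates with L = (0, 0), H = (1, 0), Z = (0, 1), V = (3, -3).
1. E lies on line HL with HE:EL = 3:1 ⇒ E = (1/4, 0)
2. W is the intersection of line ZV and line HE ⇒ W = (3/4, 0)
2·[WZH] = -1/4, 2·[WZE] = 1/2
[WZH]:[WZE] = -1/4:1/2 = -1/2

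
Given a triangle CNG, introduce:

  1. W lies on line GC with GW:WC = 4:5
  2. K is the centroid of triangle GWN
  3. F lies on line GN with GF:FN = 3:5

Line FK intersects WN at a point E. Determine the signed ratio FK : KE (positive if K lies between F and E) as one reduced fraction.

FK:KE = 7/8

Choose coordinates C = (0, 0), N = (1, 0), G = (0, 1).
1. W lies on line GC with GW:WC = 4:5 ⇒ W = (0, 5/9)
2. K is the centroid of triangle GWN ⇒ K = (1/3, 14/27)
3. F lies on line GN with GF:FN = 3:5 ⇒ F = (3/8, 5/8)
line FK meets WN at E = (2/7, 25/63)
K = F + t·(E−F) with t = 7/15, so FK:KE = 7/15:8/15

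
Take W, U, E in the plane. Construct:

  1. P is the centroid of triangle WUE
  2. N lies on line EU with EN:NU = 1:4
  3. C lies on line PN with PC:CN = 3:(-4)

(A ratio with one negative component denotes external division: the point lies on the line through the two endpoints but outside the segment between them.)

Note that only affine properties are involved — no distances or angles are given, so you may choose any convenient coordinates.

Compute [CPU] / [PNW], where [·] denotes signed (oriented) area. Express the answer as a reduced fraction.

Set W = (0, 0), U = (1, 0), E = (0, 1); any affine frame gives the same invariant.
1. P is the centroid of triangle WUE ⇒ P = (1/3, 1/3)
2. N lies on line EU with EN:NU = 1:4 ⇒ N = (1/5, 4/5)
3. C lies on line PN with PC:CN = 3:(-4) ⇒ C = (11/15, -16/15)
2·[CPU] = -4/5, 2·[PNW] = 1/5
[CPU]:[PNW] = -4/5:1/5 = -4

[CPU]:[PNW] = -4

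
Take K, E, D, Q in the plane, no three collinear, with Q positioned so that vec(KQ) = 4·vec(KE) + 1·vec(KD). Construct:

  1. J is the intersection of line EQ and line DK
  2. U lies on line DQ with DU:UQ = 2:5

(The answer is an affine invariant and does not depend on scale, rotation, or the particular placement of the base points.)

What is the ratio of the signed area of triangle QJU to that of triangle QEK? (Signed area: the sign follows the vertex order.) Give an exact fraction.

Work in coordinates with K = (0, 0), E = (1, 0), D = (0, 1), Q = (4, 1).
1. J is the intersection of line EQ and line DK ⇒ J = (0, -1/3)
2. U lies on line DQ with DU:UQ = 2:5 ⇒ U = (8/7, 1)
2·[QJU] = -80/21, 2·[QEK] = -1
[QJU]:[QEK] = -80/21:-1 = 80/21

[QJU]:[QEK] = 80/21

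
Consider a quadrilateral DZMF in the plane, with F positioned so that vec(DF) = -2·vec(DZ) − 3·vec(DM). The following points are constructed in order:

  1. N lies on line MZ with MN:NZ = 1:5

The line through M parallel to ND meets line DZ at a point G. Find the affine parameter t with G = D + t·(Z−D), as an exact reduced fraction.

Assign D = (0, 0), Z = (1, 0), M = (0, 1), F = (-2, -3) — the answer is frame-independent, so this choice is without loss of generality.
1. N lies on line MZ with MN:NZ = 1:5 ⇒ N = (1/6, 5/6)
through M parallel to ND: direction (-1/6, -5/6); meets DZ at G = (-1/5, 0)
G = D + t·(Z−D) with t = -1/5

t = -1/5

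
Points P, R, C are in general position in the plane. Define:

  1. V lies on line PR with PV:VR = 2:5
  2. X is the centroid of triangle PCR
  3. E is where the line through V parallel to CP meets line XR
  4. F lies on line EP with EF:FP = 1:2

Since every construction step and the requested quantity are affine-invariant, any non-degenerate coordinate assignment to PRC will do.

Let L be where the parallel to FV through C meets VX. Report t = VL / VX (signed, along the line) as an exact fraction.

Set P = (0, 0), R = (1, 0), C = (0, 1); any affine frame gives the same invariant.
1. V lies on line PR with PV:VR = 2:5 ⇒ V = (2/7, 0)
2. X is the centroid of triangle PCR ⇒ X = (1/3, 1/3)
3. E is where the line through V parallel to CP meets line XR ⇒ E = (2/7, 5/14)
4. F lies on line EP with EF:FP = 1:2 ⇒ F = (4/21, 5/21)
through C parallel to FV: direction (2/21, -5/21); meets VX at L = (6/19, 4/19)
L = V + t·(X−V) with t = 12/19

t = 12/19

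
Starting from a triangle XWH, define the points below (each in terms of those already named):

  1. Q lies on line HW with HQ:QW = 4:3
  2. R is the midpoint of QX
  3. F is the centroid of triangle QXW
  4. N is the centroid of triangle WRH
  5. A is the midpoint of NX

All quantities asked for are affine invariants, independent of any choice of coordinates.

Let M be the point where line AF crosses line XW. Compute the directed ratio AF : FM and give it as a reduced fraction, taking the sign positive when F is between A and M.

AF:FM = 5/12

Set X = (0, 0), W = (1, 0), H = (0, 1); any affine frame gives the same invariant.
1. Q lies on line HW with HQ:QW = 4:3 ⇒ Q = (4/7, 3/7)
2. R is the midpoint of QX ⇒ R = (2/7, 3/14)
3. F is the centroid of triangle QXW ⇒ F = (11/21, 1/7)
4. N is the centroid of triangle WRH ⇒ N = (3/7, 17/42)
5. A is the midpoint of NX ⇒ A = (3/14, 17/84)
line AF meets XW at M = (19/15, 0)
F = A + t·(M−A) with t = 5/17, so AF:FM = 5/17:12/17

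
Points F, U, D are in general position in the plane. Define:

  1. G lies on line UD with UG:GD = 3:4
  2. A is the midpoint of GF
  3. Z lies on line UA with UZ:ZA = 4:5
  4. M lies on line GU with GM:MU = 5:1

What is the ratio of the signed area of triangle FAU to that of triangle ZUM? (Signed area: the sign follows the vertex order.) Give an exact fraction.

[FAU]:[ZUM] = -27/2

Work in coordinates with F = (0, 0), U = (1, 0), D = (0, 1).
1. G lies on line UD with UG:GD = 3:4 ⇒ G = (4/7, 3/7)
2. A is the midpoint of GF ⇒ A = (2/7, 3/14)
3. Z lies on line UA with UZ:ZA = 4:5 ⇒ Z = (43/63, 2/21)
4. M lies on line GU with GM:MU = 5:1 ⇒ M = (13/14, 1/14)
2·[FAU] = -3/14, 2·[ZUM] = 1/63
[FAU]:[ZUM] = -3/14:1/63 = -27/2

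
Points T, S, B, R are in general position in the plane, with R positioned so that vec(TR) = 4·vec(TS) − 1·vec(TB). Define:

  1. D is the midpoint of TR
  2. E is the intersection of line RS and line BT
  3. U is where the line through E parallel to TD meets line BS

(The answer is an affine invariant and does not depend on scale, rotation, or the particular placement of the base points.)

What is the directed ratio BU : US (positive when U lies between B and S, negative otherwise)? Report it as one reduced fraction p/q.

Set T = (0, 0), S = (1, 0), B = (0, 1), R = (4, -1); any affine frame gives the same invariant.
1. D is the midpoint of TR ⇒ D = (2, -1/2)
2. E is the intersection of line RS and line BT ⇒ E = (0, 1/3)
3. U is where the line through E parallel to TD meets line BS ⇒ U = (8/9, 1/9)
U = B + t·(S−B) with t = 8/9, so BU:US = t:(1−t) = 8/9:1/9

BU:US = 8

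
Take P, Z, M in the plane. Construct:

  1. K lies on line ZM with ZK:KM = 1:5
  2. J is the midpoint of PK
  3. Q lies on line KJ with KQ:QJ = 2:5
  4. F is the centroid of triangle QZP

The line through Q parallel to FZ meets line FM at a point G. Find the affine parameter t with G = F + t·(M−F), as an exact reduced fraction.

t = 1/8

Assign P = (0, 0), Z = (1, 0), M = (0, 1) — the answer is frame-independent, so this choice is without loss of generality.
1. K lies on line ZM with ZK:KM = 1:5 ⇒ K = (5/6, 1/6)
2. J is the midpoint of PK ⇒ J = (5/12, 1/12)
3. Q lies on line KJ with KQ:QJ = 2:5 ⇒ Q = (5/7, 1/7)
4. F is the centroid of triangle QZP ⇒ F = (4/7, 1/21)
through Q parallel to FZ: direction (3/7, -1/21); meets FM at G = (1/2, 1/6)
G = F + t·(M−F) with t = 1/8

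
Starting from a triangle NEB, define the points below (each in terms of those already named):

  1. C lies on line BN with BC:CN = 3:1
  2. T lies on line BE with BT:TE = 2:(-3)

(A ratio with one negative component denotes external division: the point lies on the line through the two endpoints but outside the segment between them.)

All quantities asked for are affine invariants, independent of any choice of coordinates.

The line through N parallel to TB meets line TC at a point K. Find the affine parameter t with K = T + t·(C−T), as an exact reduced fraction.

t = 4/3

Set N = (0, 0), E = (1, 0), B = (0, 1); any affine frame gives the same invariant.
1. C lies on line BN with BC:CN = 3:1 ⇒ C = (0, 1/4)
2. T lies on line BE with BT:TE = 2:(-3) ⇒ T = (-2, 3)
through N parallel to TB: direction (2, -2); meets TC at K = (2/3, -2/3)
K = T + t·(C−T) with t = 4/3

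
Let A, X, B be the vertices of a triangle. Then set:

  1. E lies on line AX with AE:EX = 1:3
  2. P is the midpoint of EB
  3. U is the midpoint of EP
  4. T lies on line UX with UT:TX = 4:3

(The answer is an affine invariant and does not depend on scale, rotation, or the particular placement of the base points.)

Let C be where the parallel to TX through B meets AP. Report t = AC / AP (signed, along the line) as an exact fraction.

Work in coordinates with A = (0, 0), X = (1, 0), B = (0, 1).
1. E lies on line AX with AE:EX = 1:3 ⇒ E = (1/4, 0)
2. P is the midpoint of EB ⇒ P = (1/8, 1/2)
3. U is the midpoint of EP ⇒ U = (3/16, 1/4)
4. T lies on line UX with UT:TX = 4:3 ⇒ T = (73/112, 3/28)
through B parallel to TX: direction (39/112, -3/28); meets AP at C = (13/56, 13/14)
C = A + t·(P−A) with t = 13/7

t = 13/7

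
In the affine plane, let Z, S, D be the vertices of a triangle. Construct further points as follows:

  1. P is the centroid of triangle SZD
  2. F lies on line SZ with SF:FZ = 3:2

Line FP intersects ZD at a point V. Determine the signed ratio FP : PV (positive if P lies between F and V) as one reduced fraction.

FP:PV = 1/5

Set Z = (0, 0), S = (1, 0), D = (0, 1); any affine frame gives the same invariant.
1. P is the centroid of triangle SZD ⇒ P = (1/3, 1/3)
2. F lies on line SZ with SF:FZ = 3:2 ⇒ F = (2/5, 0)
line FP meets ZD at V = (0, 2)
P = F + t·(V−F) with t = 1/6, so FP:PV = 1/6:5/6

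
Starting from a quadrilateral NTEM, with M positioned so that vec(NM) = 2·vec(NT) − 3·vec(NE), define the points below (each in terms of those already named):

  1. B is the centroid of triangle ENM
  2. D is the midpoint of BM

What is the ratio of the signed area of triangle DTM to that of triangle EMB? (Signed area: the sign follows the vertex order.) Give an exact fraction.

[DTM]:[EMB] = 5/4

Choose coordinates N = (0, 0), T = (1, 0), E = (0, 1), M = (2, -3).
1. B is the centroid of triangle ENM ⇒ B = (2/3, -2/3)
2. D is the midpoint of BM ⇒ D = (4/3, -11/6)
2·[DTM] = -5/6, 2·[EMB] = -2/3
[DTM]:[EMB] = -5/6:-2/3 = 5/4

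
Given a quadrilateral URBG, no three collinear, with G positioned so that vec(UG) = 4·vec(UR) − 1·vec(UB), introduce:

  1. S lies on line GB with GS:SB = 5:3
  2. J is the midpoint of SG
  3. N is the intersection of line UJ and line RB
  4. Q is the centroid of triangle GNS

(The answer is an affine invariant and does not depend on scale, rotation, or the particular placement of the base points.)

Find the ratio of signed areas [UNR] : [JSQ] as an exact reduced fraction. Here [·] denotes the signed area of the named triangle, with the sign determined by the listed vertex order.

Work in coordinates with U = (0, 0), R = (1, 0), B = (0, 1), G = (4, -1).
1. S lies on line GB with GS:SB = 5:3 ⇒ S = (3/2, 1/4)
2. J is the midpoint of SG ⇒ J = (11/4, -3/8)
3. N is the intersection of line UJ and line RB ⇒ N = (22/19, -3/19)
4. Q is the centroid of triangle GNS ⇒ Q = (253/114, -23/76)
2·[UNR] = 3/19, 2·[JSQ] = 55/228
[UNR]:[JSQ] = 3/19:55/228 = 36/55

[UNR]:[JSQ] = 36/55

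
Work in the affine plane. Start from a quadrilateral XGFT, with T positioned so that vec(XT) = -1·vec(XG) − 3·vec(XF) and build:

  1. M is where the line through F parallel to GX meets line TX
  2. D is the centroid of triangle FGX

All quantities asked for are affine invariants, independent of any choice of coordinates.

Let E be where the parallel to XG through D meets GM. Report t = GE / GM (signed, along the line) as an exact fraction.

Assign X = (0, 0), G = (1, 0), F = (0, 1), T = (-1, -3) — the answer is frame-independent, so this choice is without loss of generality.
1. M is where the line through F parallel to GX meets line TX ⇒ M = (1/3, 1)
2. D is the centroid of triangle FGX ⇒ D = (1/3, 1/3)
through D parallel to XG: direction (1, 0); meets GM at E = (7/9, 1/3)
E = G + t·(M−G) with t = 1/3

t = 1/3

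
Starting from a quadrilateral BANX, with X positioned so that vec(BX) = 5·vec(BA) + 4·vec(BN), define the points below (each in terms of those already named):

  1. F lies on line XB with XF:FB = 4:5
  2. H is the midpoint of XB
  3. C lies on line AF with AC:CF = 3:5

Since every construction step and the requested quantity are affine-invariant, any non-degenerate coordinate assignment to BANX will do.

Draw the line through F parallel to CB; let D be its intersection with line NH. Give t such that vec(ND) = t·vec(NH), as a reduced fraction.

t = 2/3

Work in coordinates with B = (0, 0), A = (1, 0), N = (0, 1), X = (5, 4).
1. F lies on line XB with XF:FB = 4:5 ⇒ F = (25/9, 20/9)
2. H is the midpoint of XB ⇒ H = (5/2, 2)
3. C lies on line AF with AC:CF = 3:5 ⇒ C = (5/3, 5/6)
through F parallel to CB: direction (-5/3, -5/6); meets NH at D = (5/3, 5/3)
D = N + t·(H−N) with t = 2/3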